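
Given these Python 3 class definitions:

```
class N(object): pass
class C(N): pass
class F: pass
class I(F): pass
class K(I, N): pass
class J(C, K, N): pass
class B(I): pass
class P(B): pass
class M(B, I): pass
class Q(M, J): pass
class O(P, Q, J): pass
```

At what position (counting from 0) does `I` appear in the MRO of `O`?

L[O] = O + merge(L[P], L[Q], L[J], [P Q J])
  take P:  [P B I F object] + [Q M B J C K I F N object] + [J C K I F N object] + [P Q J]
  take Q:  [B I F object] + [Q M B J C K I F N object] + [J C K I F N object] + [Q J]
  take M:  [B I F object] + [M B J C K I F N object] + [J C K I F N object] + [J]
  take B:  [B I F object] + [B J C K I F N object] + [J C K I F N object] + [J]
  take J:  [I F object] + [J C K I F N object] + [J C K I F N object] + [J]
  take C:  [I F object] + [C K I F N object] + [C K I F N object]
  take K:  [I F object] + [K I F N object] + [K I F N object]
  take I:  [I F object] + [I F N object] + [I F N object]
  take F:  [F object] + [F N object] + [F N object]
  take N:  [object] + [N object] + [N object]
  take object:  [object] + [object] + [object]
MRO: O P Q M B J C K I F N object
I sits at index 8.

8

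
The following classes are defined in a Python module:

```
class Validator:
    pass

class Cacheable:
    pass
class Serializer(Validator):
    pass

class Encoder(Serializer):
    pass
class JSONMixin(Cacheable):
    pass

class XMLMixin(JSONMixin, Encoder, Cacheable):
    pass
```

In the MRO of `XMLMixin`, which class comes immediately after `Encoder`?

Cacheable

L[XMLMixin] = XMLMixin + merge(L[JSONMixin], L[Encoder], L[Cacheable], [JSONMixin Encoder Cacheable])
  take JSONMixin:  [JSONMixin Cacheable object] + [Encoder Serializer Validator object] + [Cacheable object] + [JSONMixin Encoder Cacheable]
  take Encoder:  [Cacheable object] + [Encoder Serializer Validator object] + [Cacheable object] + [Encoder Cacheable]
  take Cacheable:  [Cacheable object] + [Serializer Validator object] + [Cacheable object] + [Cacheable]
  take Serializer:  [object] + [Serializer Validator object] + [object]
  take Validator:  [object] + [Validator object] + [object]
  take object:  [object] + [object] + [object]
MRO: XMLMixin JSONMixin Encoder Cacheable Serializer Validator object
Encoder is at position 2; next is Cacheable.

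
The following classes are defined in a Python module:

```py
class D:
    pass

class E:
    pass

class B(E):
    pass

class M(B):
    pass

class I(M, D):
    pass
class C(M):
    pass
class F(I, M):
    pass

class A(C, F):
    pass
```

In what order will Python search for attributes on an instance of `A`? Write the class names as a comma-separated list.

A, C, F, I, M, B, E, D, object

L[A] = A + merge(L[C], L[F], [C F])
  take C:  [C M B E object] + [F I M B E D object] + [C F]
  take F:  [M B E object] + [F I M B E D object] + [F]
  take I:  [M B E object] + [I M B E D object]
  take M:  [M B E object] + [M B E D object]
  take B:  [B E object] + [B E D object]
  take E:  [E object] + [E D object]
  take D:  [object] + [D object]
  take object:  [object] + [object]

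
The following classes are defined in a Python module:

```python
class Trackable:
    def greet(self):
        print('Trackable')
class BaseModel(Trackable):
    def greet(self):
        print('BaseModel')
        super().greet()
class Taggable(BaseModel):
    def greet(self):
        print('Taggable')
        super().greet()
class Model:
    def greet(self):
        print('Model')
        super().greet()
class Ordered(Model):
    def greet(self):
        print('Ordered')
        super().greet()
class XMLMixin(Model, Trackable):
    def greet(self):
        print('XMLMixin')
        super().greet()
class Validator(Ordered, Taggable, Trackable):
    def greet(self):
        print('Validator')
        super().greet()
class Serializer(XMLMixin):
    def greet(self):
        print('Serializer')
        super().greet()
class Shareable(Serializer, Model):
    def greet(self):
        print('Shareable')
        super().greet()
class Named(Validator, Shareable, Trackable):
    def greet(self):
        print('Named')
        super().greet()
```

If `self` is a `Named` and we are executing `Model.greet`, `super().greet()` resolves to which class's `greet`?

L[Named] = Named + merge(L[Validator], L[Shareable], L[Trackable], [Validator Shareable Trackable])
  take Validator:  [Validator Ordered Model Taggable BaseModel Trackable object] + [Shareable Serializer XMLMixin Model Trackable object] + [Trackable object] + [Validator Shareable Trackable]
  take Ordered:  [Ordered Model Taggable BaseModel Trackable object] + [Shareable Serializer XMLMixin Model Trackable object] + [Trackable object] + [Shareable Trackable]
  take Shareable:  [Model Taggable BaseModel Trackable object] + [Shareable Serializer XMLMixin Model Trackable object] + [Trackable object] + [Shareable Trackable]
  take Serializer:  [Model Taggable BaseModel Trackable object] + [Serializer XMLMixin Model Trackable object] + [Trackable object] + [Trackable]
  take XMLMixin:  [Model Taggable BaseModel Trackable object] + [XMLMixin Model Trackable object] + [Trackable object] + [Trackable]
  take Model:  [Model Taggable BaseModel Trackable object] + [Model Trackable object] + [Trackable object] + [Trackable]
  take Taggable:  [Taggable BaseModel Trackable object] + [Trackable object] + [Trackable object] + [Trackable]
  take BaseModel:  [BaseModel Trackable object] + [Trackable object] + [Trackable object] + [Trackable]
  take Trackable:  [Trackable object] + [Trackable object] + [Trackable object] + [Trackable]
  take object:  [object] + [object] + [object]
MRO: Named Validator Ordered Shareable Serializer XMLMixin Model Taggable BaseModel Trackable object
super() in Model.greet on a Named instance goes to the class after Model in Named's MRO: Taggable.

Taggable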